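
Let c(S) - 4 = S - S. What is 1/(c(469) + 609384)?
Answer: 1/609388 ≈ 1.6410e-6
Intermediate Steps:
c(S) = 4 (c(S) = 4 + (S - S) = 4 + 0 = 4)
1/(c(469) + 609384) = 1/(4 + 609384) = 1/609388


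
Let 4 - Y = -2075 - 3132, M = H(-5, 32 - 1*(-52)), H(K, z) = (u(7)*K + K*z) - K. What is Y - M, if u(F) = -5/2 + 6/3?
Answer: 11247/2 ≈ 5623.5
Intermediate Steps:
u(F) = -1/2 (u(F) = -5*1/2 + 6*(1/3) = -5/2 + 2 = -1/2)
H(K, z) = -3*K/2 + K*z (H(K, z) = (-K/2 + K*z) - K = -3*K/2 + K*z)
M = -825/2 (M = (1/2)*(-5)*(-3 + 2*(32 - 1*(-52))) = (1/2)*(-5)*(-3 + 2*(32 + 52)) = (1/2)*(-5)*(-3 + 2*84) = (1/2)*(-5)*(-3 + 168) = (1/2)*(-5)*165 = -825/2 ≈ -412.50)
Y = 5211 (Y = 4 - (-2075 - 3132) = 4 - 1*(-5207) = 4 + 5207 = 5211)
Y - M = 5211 - 1*(-825/2) = 5211 + 825/2 = 11247/2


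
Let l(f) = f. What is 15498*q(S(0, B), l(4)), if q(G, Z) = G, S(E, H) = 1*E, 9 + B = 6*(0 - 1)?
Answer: 0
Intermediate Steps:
B = -15 (B = -9 + 6*(0 - 1) = -9 + 6*(-1) = -9 - 6 = -15)
S(E, H) = E
15498*q(S(0, B), l(4)) = 15498*0 = 0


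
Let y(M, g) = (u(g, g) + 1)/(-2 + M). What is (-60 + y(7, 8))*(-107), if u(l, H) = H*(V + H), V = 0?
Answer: 5029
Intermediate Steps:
u(l, H) = H² (u(l, H) = H*(0 + H) = H*H = H²)
y(M, g) = (1 + g²)/(-2 + M) (y(M, g) = (g² + 1)/(-2 + M) = (1 + g²)/(-2 + M))
(-60 + y(7, 8))*(-107) = (-60 + (1 + 8²)/(-2 + 7))*(-107) = (-60 + (1 + 64)/5)*(-107) = (-60 + (⅕)*65)*(-107) = (-60 + 13)*(-107) = -47*(-107) = 5029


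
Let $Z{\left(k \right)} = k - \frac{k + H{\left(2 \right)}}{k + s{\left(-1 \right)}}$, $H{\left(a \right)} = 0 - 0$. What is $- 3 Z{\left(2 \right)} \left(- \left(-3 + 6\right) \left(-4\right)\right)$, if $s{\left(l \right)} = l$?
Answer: $0$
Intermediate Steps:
$H{\left(a \right)} = 0$ ($H{\left(a \right)} = 0 + 0 = 0$)
$Z{\left(k \right)} = k - \frac{k}{-1 + k}$ ($Z{\left(k \right)} = k - \frac{k + 0}{k - 1} = k - \frac{k}{-1 + k}$)
$- 3 Z{\left(2 \right)} \left(- \left(-3 + 6\right) \left(-4\right)\right) = - 3 \frac{2 \left(-2 + 2\right)}{-1 + 2} \left(- \left(-3 + 6\right) \left(-4\right)\right) = - 3 \cdot 2 \cdot 1^{-1} \cdot 0 \left(- 3 \left(-4\right)\right) = - 3 \cdot 2 \cdot 1 \cdot 0 \left(\left(-1\right) \left(-12\right)\right) = \left(-3\right) 0 \cdot 12 = 0 \cdot 12 = 0$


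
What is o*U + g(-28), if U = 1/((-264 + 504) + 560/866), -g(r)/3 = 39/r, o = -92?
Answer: 1384499/364700 ≈ 3.7963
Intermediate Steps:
g(r) = -117/r
U = 433/104200 (U = 1/(240 + 560*(1/866)) = 1/(240 + 280/433) = 1/(104200/433) = 433/104200 ≈ 0.0041555)
o*U + g(-28) = -92*433/104200 - 117/(-28) = -9959/26050 - 117*(-1/28) = -9959/26050 + 117/28 = 1384499/364700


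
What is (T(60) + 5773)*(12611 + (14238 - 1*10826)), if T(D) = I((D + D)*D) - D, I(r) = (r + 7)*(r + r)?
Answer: 1662971297799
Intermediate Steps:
I(r) = 2*r*(7 + r) (I(r) = (7 + r)*(2*r) = 2*r*(7 + r))
T(D) = -D + 4*D²*(7 + 2*D²) (T(D) = 2*((D + D)*D)*(7 + (D + D)*D) - D = 2*((2*D)*D)*(7 + (2*D)*D) - D = 2*(2*D²)*(7 + 2*D²) - D = 4*D²*(7 + 2*D²) - D = -D + 4*D²*(7 + 2*D²))
(T(60) + 5773)*(12611 + (14238 - 1*10826)) = (60*(-1 + 8*60³ + 28*60) + 5773)*(12611 + (14238 - 1*10826)) = (60*(-1 + 8*216000 + 1680) + 5773)*(12611 + (14238 - 10826)) = (60*(-1 + 1728000 + 1680) + 5773)*(12611 + 3412) = (60*1729679 + 5773)*16023 = (103780740 + 5773)*16023 = 103786513*16023 = 1662971297799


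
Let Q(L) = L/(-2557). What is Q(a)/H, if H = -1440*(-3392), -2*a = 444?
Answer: 37/2081602560 ≈ 1.7775e-8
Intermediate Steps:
a = -222 (a = -½*444 = -222)
Q(L) = -L/2557 (Q(L) = L*(-1/2557) = -L/2557)
H = 4884480
Q(a)/H = -1/2557*(-222)/4884480 = (222/2557)*(1/4884480) = 37/2081602560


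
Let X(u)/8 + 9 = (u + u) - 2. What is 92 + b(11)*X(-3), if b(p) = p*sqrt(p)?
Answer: 92 - 1496*sqrt(11) ≈ -4869.7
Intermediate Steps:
b(p) = p**(3/2)
X(u) = -88 + 16*u (X(u) = -72 + 8*((u + u) - 2) = -72 + 8*(2*u - 2) = -72 + 8*(-2 + 2*u) = -72 + (-16 + 16*u) = -88 + 16*u)
92 + b(11)*X(-3) = 92 + 11**(3/2)*(-88 + 16*(-3)) = 92 + (11*sqrt(11))*(-88 - 48) = 92 + (11*sqrt(11))*(-136) = 92 - 1496*sqrt(11)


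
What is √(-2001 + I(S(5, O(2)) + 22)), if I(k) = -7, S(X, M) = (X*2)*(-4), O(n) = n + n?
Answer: 2*I*√502 ≈ 44.811*I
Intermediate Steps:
O(n) = 2*n
S(X, M) = -8*X (S(X, M) = (2*X)*(-4) = -8*X)
√(-2001 + I(S(5, O(2)) + 22)) = √(-2001 - 7) = √(-2008) = 2*I*√502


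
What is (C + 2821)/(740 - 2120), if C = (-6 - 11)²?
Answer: -311/138 ≈ -2.2536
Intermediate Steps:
C = 289 (C = (-17)² = 289)
(C + 2821)/(740 - 2120) = (289 + 2821)/(740 - 2120) = 3110/(-1380) = 3110*(-1/1380) = -311/138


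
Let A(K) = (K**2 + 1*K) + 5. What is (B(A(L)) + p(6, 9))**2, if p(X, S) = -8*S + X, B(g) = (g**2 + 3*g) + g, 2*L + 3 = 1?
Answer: 441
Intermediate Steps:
L = -1 (L = -3/2 + (1/2)*1 = -3/2 + 1/2 = -1)
A(K) = 5 + K + K**2 (A(K) = (K**2 + K) + 5 = (K + K**2) + 5 = 5 + K + K**2)
B(g) = g**2 + 4*g
p(X, S) = X - 8*S
(B(A(L)) + p(6, 9))**2 = ((5 - 1 + (-1)**2)*(4 + (5 - 1 + (-1)**2)) + (6 - 8*9))**2 = ((5 - 1 + 1)*(4 + (5 - 1 + 1)) + (6 - 72))**2 = (5*(4 + 5) - 66)**2 = (5*9 - 66)**2 = (45 - 66)**2 = (-21)**2 = 441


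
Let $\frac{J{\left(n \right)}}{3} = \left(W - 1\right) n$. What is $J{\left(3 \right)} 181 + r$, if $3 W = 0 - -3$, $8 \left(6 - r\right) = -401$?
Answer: $\frac{449}{8} \approx 56.125$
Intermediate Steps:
$r = \frac{449}{8}$ ($r = 6 - - \frac{401}{8} = 6 + \frac{401}{8} = \frac{449}{8} \approx 56.125$)
$W = 1$ ($W = \frac{0 - -3}{3} = \frac{0 + 3}{3} = \frac{1}{3} \cdot 3 = 1$)
$J{\left(n \right)} = 0$ ($J{\left(n \right)} = 3 \left(1 - 1\right) n = 3 \cdot 0 n = 3 \cdot 0 = 0$)
$J{\left(3 \right)} 181 + r = 0 \cdot 181 + \frac{449}{8} = 0 + \frac{449}{8} = \frac{449}{8}$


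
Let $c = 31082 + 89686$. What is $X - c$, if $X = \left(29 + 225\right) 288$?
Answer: $-47616$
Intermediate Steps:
$X = 73152$ ($X = 254 \cdot 288 = 73152$)
$c = 120768$
$X - c = 73152 - 120768 = -47616$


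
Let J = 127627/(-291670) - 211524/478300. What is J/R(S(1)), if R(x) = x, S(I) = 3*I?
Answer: -6136959959/20925864150 ≈ -0.29327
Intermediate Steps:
J = -6136959959/6975288050 (J = 127627*(-1/291670) - 211524*1/478300 = -127627/291670 - 52881/119575 = -6136959959/6975288050 ≈ -0.87981)
J/R(S(1)) = -6136959959/(6975288050*(3*1)) = -6136959959/6975288050/3 = -6136959959/6975288050*⅓ = -6136959959/20925864150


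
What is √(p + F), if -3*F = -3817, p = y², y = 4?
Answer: √11595/3 ≈ 35.893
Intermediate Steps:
p = 16 (p = 4² = 16)
F = 3817/3 (F = -⅓*(-3817) = 3817/3 ≈ 1272.3)
√(p + F) = √(16 + 3817/3) = √(3865/3) = √11595/3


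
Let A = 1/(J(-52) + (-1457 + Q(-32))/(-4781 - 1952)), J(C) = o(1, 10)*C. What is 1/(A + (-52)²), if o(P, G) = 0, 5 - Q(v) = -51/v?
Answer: 46515/125992016 ≈ 0.00036919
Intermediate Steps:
Q(v) = 5 + 51/v (Q(v) = 5 - (-51)/v = 5 + 51/v)
J(C) = 0 (J(C) = 0*C = 0)
A = 215456/46515 (A = 1/(0 + (-1457 + (5 + 51/(-32)))/(-4781 - 1952)) = 1/(0 + (-1457 + (5 + 51*(-1/32)))/(-6733)) = 1/(0 + (-1457 + (5 - 51/32))*(-1/6733)) = 1/(0 + (-1457 + 109/32)*(-1/6733)) = 1/(0 - 46515/32*(-1/6733)) = 1/(0 + 46515/215456) = 1/(46515/215456) = 215456/46515 ≈ 4.6320)
1/(A + (-52)²) = 1/(215456/46515 + (-52)²) = 1/(215456/46515 + 2704) = 1/(125992016/46515) = 46515/125992016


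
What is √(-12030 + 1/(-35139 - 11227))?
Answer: I*√25862165697046/46366 ≈ 109.68*I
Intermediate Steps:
√(-12030 + 1/(-35139 - 11227)) = √(-12030 + 1/(-46366)) = √(-12030 - 1/46366) = √(-557782981/46366) = I*√25862165697046/46366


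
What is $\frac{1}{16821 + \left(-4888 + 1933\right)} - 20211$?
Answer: $- \frac{280245725}{13866} \approx -20211.0$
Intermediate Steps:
$\frac{1}{16821 + \left(-4888 + 1933\right)} - 20211 = \frac{1}{16821 - 2955} - 20211 = \frac{1}{13866} - 20211 = - \frac{280245725}{13866}$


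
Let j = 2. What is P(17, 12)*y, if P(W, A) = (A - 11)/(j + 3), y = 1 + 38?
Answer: 39/5 ≈ 7.8000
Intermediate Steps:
y = 39
P(W, A) = -11/5 + A/5 (P(W, A) = (A - 11)/(2 + 3) = (-11 + A)/5 = (-11 + A)*(⅕) = -11/5 + A/5)
P(17, 12)*y = (-11/5 + (⅕)*12)*39 = (-11/5 + 12/5)*39 = (⅕)*39 = 39/5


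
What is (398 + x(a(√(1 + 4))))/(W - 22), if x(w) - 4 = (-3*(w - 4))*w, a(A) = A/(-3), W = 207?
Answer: 1201/555 - 4*√5/185 ≈ 2.1156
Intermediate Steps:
a(A) = -A/3 (a(A) = A*(-⅓) = -A/3)
x(w) = 4 + w*(12 - 3*w) (x(w) = 4 + (-3*(w - 4))*w = 4 + (-3*(-4 + w))*w = 4 + (-(-12 + 3*w))*w = 4 + (12 - 3*w)*w = 4 + w*(12 - 3*w))
(398 + x(a(√(1 + 4))))/(W - 22) = (398 + (4 - 3*(-√(1 + 4)/3)² + 12*(-√(1 + 4)/3)))/(207 - 22) = (398 + (4 - 3*(-√5/3)² + 12*(-√5/3)))/185 = (398 + (4 - 3*5/9 - 4*√5))*(1/185) = (398 + (4 - 5/3 - 4*√5))*(1/185) = (398 + (7/3 - 4*√5))*(1/185) = (1201/3 - 4*√5)*(1/185) = 1201/555 - 4*√5/185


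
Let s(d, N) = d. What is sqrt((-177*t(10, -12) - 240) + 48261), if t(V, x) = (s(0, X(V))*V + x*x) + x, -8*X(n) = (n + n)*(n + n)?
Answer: sqrt(24657) ≈ 157.03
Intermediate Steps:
X(n) = -n**2/2 (X(n) = -(n + n)*(n + n)/8 = -2*n*2*n/8 = -n**2/2)
t(V, x) = x + x**2 (t(V, x) = (0*V + x*x) + x = (0 + x**2) + x = x**2 + x = x + x**2)
sqrt((-177*t(10, -12) - 240) + 48261) = sqrt((-(-2124)*(1 - 12) - 240) + 48261) = sqrt((-(-2124)*(-11) - 240) + 48261) = sqrt((-177*132 - 240) + 48261) = sqrt((-23364 - 240) + 48261) = sqrt(-23604 + 48261) = sqrt(24657)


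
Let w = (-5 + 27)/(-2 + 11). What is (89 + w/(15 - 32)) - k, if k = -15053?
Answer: 2316704/153 ≈ 15142.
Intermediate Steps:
w = 22/9 ≈ 2.4444
(89 + w/(15 - 32)) - k = (89 + (22/9)/(15 - 32)) - 1*(-15053) = (89 + (22/9)/(-17)) + 15053 = (89 - 1/17*22/9) + 15053 = (89 - 22/153) + 15053 = 13595/153 + 15053 = 2316704/153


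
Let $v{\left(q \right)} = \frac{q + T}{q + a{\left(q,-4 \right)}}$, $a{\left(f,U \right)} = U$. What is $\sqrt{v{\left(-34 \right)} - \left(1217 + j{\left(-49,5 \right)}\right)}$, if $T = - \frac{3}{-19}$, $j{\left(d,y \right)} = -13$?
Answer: $\frac{i \sqrt{1737290}}{38} \approx 34.686 i$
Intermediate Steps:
$T = \frac{3}{19}$ ($T = \left(-3\right) \left(- \frac{1}{19}\right) = \frac{3}{19} \approx 0.15789$)
$v{\left(q \right)} = \frac{\frac{3}{19} + q}{-4 + q}$ ($v{\left(q \right)} = \frac{q + \frac{3}{19}}{q - 4} = \frac{\frac{3}{19} + q}{-4 + q}$)
$\sqrt{v{\left(-34 \right)} - \left(1217 + j{\left(-49,5 \right)}\right)} = \sqrt{\frac{\frac{3}{19} - 34}{-4 - 34} - 1204} = \sqrt{\frac{1}{-38} \left(- \frac{643}{19}\right) + \left(-1217 + 13\right)} = \sqrt{\left(- \frac{1}{38}\right) \left(- \frac{643}{19}\right) - 1204} = \sqrt{\frac{643}{722} - 1204} = \sqrt{- \frac{868645}{722}} = \frac{i \sqrt{1737290}}{38}$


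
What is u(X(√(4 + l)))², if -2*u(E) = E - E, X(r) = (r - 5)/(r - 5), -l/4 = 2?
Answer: 0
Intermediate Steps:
l = -8 (l = -4*2 = -8)
X(r) = 1 (X(r) = (-5 + r)/(-5 + r) = 1)
u(E) = 0 (u(E) = -(E - E)/2 = -½*0 = 0)
u(X(√(4 + l)))² = 0² = 0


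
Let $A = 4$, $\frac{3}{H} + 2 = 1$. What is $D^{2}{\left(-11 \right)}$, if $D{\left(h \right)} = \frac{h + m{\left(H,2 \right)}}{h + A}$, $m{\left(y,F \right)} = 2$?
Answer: $\frac{81}{49} \approx 1.6531$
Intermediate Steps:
$H = -3$ ($H = \frac{3}{-2 + 1} = \frac{3}{-1} = 3 \left(-1\right) = -3$)
$D{\left(h \right)} = \frac{2 + h}{4 + h}$ ($D{\left(h \right)} = \frac{h + 2}{h + 4} = \frac{2 + h}{4 + h}$)
$D^{2}{\left(-11 \right)} = \left(\frac{2 - 11}{4 - 11}\right)^{2} = \left(\frac{1}{-7} \left(-9\right)\right)^{2} = \left(\left(- \frac{1}{7}\right) \left(-9\right)\right)^{2} = \left(\frac{9}{7}\right)^{2} = \frac{81}{49}$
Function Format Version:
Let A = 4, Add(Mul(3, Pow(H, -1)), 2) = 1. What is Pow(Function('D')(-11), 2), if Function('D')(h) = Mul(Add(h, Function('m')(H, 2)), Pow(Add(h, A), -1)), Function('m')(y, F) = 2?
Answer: Rational(81, 49) ≈ 1.6531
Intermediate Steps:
H = -3 (H = Mul(3, Pow(Add(-2, 1), -1)) = Mul(3, Pow(-1, -1)) = Mul(3, -1) = -3)
Function('D')(h) = Mul(Pow(Add(4, h), -1), Add(2, h)) (Function('D')(h) = Mul(Add(h, 2), Pow(Add(h, 4), -1)) = Mul(Add(2, h), Pow(Add(4, h), -1)) = Mul(Pow(Add(4, h), -1), Add(2, h)))
Pow(Function('D')(-11), 2) = Pow(Mul(Pow(Add(4, -11), -1), Add(2, -11)), 2) = Pow(Mul(Pow(-7, -1), -9), 2) = Pow(Mul(Rational(-1, 7), -9), 2) = Pow(Rational(9, 7), 2) = Rational(81, 49)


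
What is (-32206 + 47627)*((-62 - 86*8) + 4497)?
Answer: 57782487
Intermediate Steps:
(-32206 + 47627)*((-62 - 86*8) + 4497) = 15421*((-62 - 688) + 4497) = 15421*(-750 + 4497) = 15421*3747 = 57782487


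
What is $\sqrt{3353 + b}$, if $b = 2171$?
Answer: $2 \sqrt{1381} \approx 74.324$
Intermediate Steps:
$\sqrt{3353 + b} = \sqrt{3353 + 2171} = \sqrt{5524} = 2 \sqrt{1381}$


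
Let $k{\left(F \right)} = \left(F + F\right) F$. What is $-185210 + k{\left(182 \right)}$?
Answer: $-118962$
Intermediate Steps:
$k{\left(F \right)} = 2 F^{2}$ ($k{\left(F \right)} = 2 F F = 2 F^{2}$)
$-185210 + k{\left(182 \right)} = -185210 + 2 \cdot 182^{2} = -185210 + 2 \cdot 33124 = -185210 + 66248 = -118962$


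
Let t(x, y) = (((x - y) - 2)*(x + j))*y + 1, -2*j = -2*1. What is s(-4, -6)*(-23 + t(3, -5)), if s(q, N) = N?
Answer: 852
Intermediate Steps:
j = 1 (j = -(-1) = -½*(-2) = 1)
t(x, y) = 1 + y*(1 + x)*(-2 + x - y) (t(x, y) = (((x - y) - 2)*(x + 1))*y + 1 = ((-2 + x - y)*(1 + x))*y + 1 = ((1 + x)*(-2 + x - y))*y + 1 = y*(1 + x)*(-2 + x - y) + 1 = 1 + y*(1 + x)*(-2 + x - y))
s(-4, -6)*(-23 + t(3, -5)) = -6*(-23 + (1 - 1*(-5)² - 2*(-5) - 5*3² - 1*3*(-5) - 1*3*(-5)²)) = -6*(-23 + (1 - 1*25 + 10 - 5*9 + 15 - 1*3*25)) = -6*(-23 + (1 - 25 + 10 - 45 + 15 - 75)) = -6*(-23 - 119) = -6*(-142) = 852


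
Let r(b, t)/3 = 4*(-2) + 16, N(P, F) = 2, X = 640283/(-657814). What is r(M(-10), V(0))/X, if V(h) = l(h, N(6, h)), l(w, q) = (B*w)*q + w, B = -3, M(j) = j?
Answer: -15787536/640283 ≈ -24.657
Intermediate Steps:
X = -640283/657814 (X = 640283*(-1/657814) = -640283/657814 ≈ -0.97335)
l(w, q) = w - 3*q*w (l(w, q) = (-3*w)*q + w = -3*q*w + w = w - 3*q*w)
V(h) = -5*h (V(h) = h*(1 - 3*2) = h*(1 - 6) = h*(-5) = -5*h)
r(b, t) = 24 (r(b, t) = 3*(4*(-2) + 16) = 3*(-8 + 16) = 3*8 = 24)
r(M(-10), V(0))/X = 24/(-640283/657814) = 24*(-657814/640283) = -15787536/640283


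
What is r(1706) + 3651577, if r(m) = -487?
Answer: 3651090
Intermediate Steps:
r(1706) + 3651577 = -487 + 3651577 = 3651090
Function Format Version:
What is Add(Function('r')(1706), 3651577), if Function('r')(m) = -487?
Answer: 3651090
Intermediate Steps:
Add(Function('r')(1706), 3651577) = Add(-487, 3651577) = 3651090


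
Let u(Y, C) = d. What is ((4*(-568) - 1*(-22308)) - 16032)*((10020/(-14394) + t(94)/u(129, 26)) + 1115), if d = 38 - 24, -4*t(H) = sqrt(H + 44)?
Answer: 10703552860/2399 - 143*sqrt(138)/2 ≈ 4.4608e+6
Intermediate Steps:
t(H) = -sqrt(44 + H)/4 (t(H) = -sqrt(H + 44)/4 = -sqrt(44 + H)/4)
d = 14
u(Y, C) = 14
((4*(-568) - 1*(-22308)) - 16032)*((10020/(-14394) + t(94)/u(129, 26)) + 1115) = ((4*(-568) - 1*(-22308)) - 16032)*((10020/(-14394) - sqrt(44 + 94)/4/14) + 1115) = ((-2272 + 22308) - 16032)*((10020*(-1/14394) - sqrt(138)/4*(1/14)) + 1115) = (20036 - 16032)*((-1670/2399 - sqrt(138)/56) + 1115) = 4004*(2673215/2399 - sqrt(138)/56) = 10703552860/2399 - 143*sqrt(138)/2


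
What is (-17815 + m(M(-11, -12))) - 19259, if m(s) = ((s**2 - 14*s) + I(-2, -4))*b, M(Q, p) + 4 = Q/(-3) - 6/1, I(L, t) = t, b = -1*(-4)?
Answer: -329174/9 ≈ -36575.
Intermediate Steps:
b = 4
M(Q, p) = -10 - Q/3 (M(Q, p) = -4 + (Q/(-3) - 6/1) = -4 + (Q*(-1/3) - 6*1) = -4 + (-Q/3 - 6) = -4 + (-6 - Q/3) = -10 - Q/3)
m(s) = -16 - 56*s + 4*s**2 (m(s) = ((s**2 - 14*s) - 4)*4 = (-4 + s**2 - 14*s)*4 = -16 - 56*s + 4*s**2)
(-17815 + m(M(-11, -12))) - 19259 = (-17815 + (-16 - 56*(-10 - 1/3*(-11)) + 4*(-10 - 1/3*(-11))**2)) - 19259 = (-17815 + (-16 - 56*(-10 + 11/3) + 4*(-10 + 11/3)**2)) - 19259 = (-17815 + (-16 - 56*(-19/3) + 4*(-19/3)**2)) - 19259 = (-17815 + (-16 + 1064/3 + 4*(361/9))) - 19259 = (-17815 + (-16 + 1064/3 + 1444/9)) - 19259 = (-17815 + 4492/9) - 19259 = -155843/9 - 19259 = -329174/9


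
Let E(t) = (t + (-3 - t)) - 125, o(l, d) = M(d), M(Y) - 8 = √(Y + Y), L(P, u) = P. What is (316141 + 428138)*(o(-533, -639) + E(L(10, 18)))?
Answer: -89313480 + 2232837*I*√142 ≈ -8.9314e+7 + 2.6607e+7*I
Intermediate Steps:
M(Y) = 8 + √2*√Y (M(Y) = 8 + √(Y + Y) = 8 + √(2*Y) = 8 + √2*√Y)
o(l, d) = 8 + √2*√d
E(t) = -128 (E(t) = -3 - 125 = -128)
(316141 + 428138)*(o(-533, -639) + E(L(10, 18))) = (316141 + 428138)*((8 + √2*√(-639)) - 128) = 744279*((8 + √2*(3*I*√71)) - 128) = 744279*((8 + 3*I*√142) - 128) = 744279*(-120 + 3*I*√142) = -89313480 + 2232837*I*√142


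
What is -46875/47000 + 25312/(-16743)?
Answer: -15795937/6295368 ≈ -2.5091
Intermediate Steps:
-46875/47000 + 25312/(-16743) = -46875*1/47000 + 25312*(-1/16743) = -375/376 - 25312/16743 = -15795937/6295368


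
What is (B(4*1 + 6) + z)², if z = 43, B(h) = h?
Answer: 2809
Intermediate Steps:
(B(4*1 + 6) + z)² = ((4*1 + 6) + 43)² = ((4 + 6) + 43)² = (10 + 43)² = 53² = 2809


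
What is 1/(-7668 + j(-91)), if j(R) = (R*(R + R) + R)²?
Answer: 1/271286173 ≈ 3.6861e-9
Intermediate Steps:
j(R) = (R + 2*R²)² (j(R) = (R*(2*R) + R)² = (2*R² + R)² = (R + 2*R²)²)
1/(-7668 + j(-91)) = 1/(-7668 + (-91)²*(1 + 2*(-91))²) = 1/(-7668 + 8281*(1 - 182)²) = 1/(-7668 + 8281*(-181)²) = 1/(-7668 + 8281*32761) = 1/(-7668 + 271293841) = 1/271286173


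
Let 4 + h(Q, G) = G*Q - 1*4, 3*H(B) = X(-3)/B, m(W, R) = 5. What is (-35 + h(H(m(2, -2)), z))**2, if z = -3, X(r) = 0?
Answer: 1849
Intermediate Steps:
H(B) = 0 (H(B) = (0/B)/3 = (1/3)*0 = 0)
h(Q, G) = -8 + G*Q (h(Q, G) = -4 + (G*Q - 1*4) = -4 + (G*Q - 4) = -4 + (-4 + G*Q) = -8 + G*Q)
(-35 + h(H(m(2, -2)), z))**2 = (-35 + (-8 - 3*0))**2 = (-35 + (-8 + 0))**2 = (-35 - 8)**2 = (-43)**2 = 1849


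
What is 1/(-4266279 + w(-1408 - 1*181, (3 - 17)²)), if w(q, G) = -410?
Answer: -1/4266689 ≈ -2.3437e-7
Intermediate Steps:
1/(-4266279 + w(-1408 - 1*181, (3 - 17)²)) = 1/(-4266279 - 410) = 1/(-4266689) = -1/4266689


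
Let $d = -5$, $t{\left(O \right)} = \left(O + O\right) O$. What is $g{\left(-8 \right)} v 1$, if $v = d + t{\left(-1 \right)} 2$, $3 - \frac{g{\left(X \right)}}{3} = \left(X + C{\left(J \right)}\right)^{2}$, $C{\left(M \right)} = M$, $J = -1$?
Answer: $234$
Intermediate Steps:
$t{\left(O \right)} = 2 O^{2}$ ($t{\left(O \right)} = 2 O O = 2 O^{2}$)
$g{\left(X \right)} = 9 - 3 \left(-1 + X\right)^{2}$ ($g{\left(X \right)} = 9 - 3 \left(X - 1\right)^{2} = 9 - 3 \left(-1 + X\right)^{2}$)
$v = -1$ ($v = -5 + 2 \left(-1\right)^{2} \cdot 2 = -5 + 2 \cdot 1 \cdot 2 = -5 + 2 \cdot 2 = -5 + 4 = -1$)
$g{\left(-8 \right)} v 1 = \left(9 - 3 \left(-1 - 8\right)^{2}\right) \left(\left(-1\right) 1\right) = \left(9 - 3 \left(-9\right)^{2}\right) \left(-1\right) = \left(9 - 243\right) \left(-1\right) = \left(-234\right) \left(-1\right) = 234$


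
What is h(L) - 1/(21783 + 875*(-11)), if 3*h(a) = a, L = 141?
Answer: 571425/12158 ≈ 47.000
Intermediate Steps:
h(a) = a/3
h(L) - 1/(21783 + 875*(-11)) = (⅓)*141 - 1/(21783 + 875*(-11)) = 47 - 1/(21783 - 9625) = 47 - 1/12158 = 571425/12158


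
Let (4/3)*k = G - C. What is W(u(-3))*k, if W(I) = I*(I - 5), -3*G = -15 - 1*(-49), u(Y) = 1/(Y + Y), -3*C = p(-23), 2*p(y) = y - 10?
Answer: -3131/288 ≈ -10.872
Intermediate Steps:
p(y) = -5 + y/2 (p(y) = (y - 10)/2 = (-10 + y)/2 = -5 + y/2)
C = 11/2 (C = -(-5 + (1/2)*(-23))/3 = -(-5 - 23/2)/3 = -1/3*(-33/2) = 11/2 ≈ 5.5000)
u(Y) = 1/(2*Y)
G = -34/3 (G = -(-15 - 1*(-49))/3 = -(-15 + 49)/3 = -1/3*34 = -34/3 ≈ -11.333)
W(I) = I*(-5 + I)
k = -101/8 (k = 3*(-34/3 - 1*11/2)/4 = 3*(-34/3 - 11/2)/4 = (3/4)*(-101/6) = -101/8 ≈ -12.625)
W(u(-3))*k = (((1/2)/(-3))*(-5 + (1/2)/(-3)))*(-101/8) = (((1/2)*(-1/3))*(-5 + (1/2)*(-1/3)))*(-101/8) = -(-5 - 1/6)/6*(-101/8) = -1/6*(-31/6)*(-101/8) = (31/36)*(-101/8) = -3131/288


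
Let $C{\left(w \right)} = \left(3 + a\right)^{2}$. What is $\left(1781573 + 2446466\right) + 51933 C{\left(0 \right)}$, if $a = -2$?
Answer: $4279972$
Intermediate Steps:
$C{\left(w \right)} = 1$ ($C{\left(w \right)} = \left(3 - 2\right)^{2} = 1^{2} = 1$)
$\left(1781573 + 2446466\right) + 51933 C{\left(0 \right)} = \left(1781573 + 2446466\right) + 51933 \cdot 1 = 4228039 + 51933 = 4279972$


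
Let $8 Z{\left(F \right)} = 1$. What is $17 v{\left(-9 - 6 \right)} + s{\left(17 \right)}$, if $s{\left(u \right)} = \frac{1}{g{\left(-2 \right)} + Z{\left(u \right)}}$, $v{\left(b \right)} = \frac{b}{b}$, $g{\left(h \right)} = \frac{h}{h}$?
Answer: $\frac{161}{9} \approx 17.889$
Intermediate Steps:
$Z{\left(F \right)} = \frac{1}{8}$ ($Z{\left(F \right)} = \frac{1}{8} \cdot 1 = \frac{1}{8}$)
$g{\left(h \right)} = 1$
$v{\left(b \right)} = 1$
$s{\left(u \right)} = \frac{8}{9}$ ($s{\left(u \right)} = \frac{1}{1 + \frac{1}{8}} = \frac{1}{\frac{9}{8}} = \frac{8}{9}$)
$17 v{\left(-9 - 6 \right)} + s{\left(17 \right)} = 17 \cdot 1 + \frac{8}{9} = 17 + \frac{8}{9} = \frac{161}{9}$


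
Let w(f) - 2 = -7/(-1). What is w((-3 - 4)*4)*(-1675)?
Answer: -15075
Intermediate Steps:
w(f) = 9 (w(f) = 2 - 7/(-1) = 2 - 7*(-1) = 2 + 7 = 9)
w((-3 - 4)*4)*(-1675) = 9*(-1675) = -15075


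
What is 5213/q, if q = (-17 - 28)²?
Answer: 5213/2025 ≈ 2.5743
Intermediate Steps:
q = 2025 (q = (-45)² = 2025)
5213/q = 5213/2025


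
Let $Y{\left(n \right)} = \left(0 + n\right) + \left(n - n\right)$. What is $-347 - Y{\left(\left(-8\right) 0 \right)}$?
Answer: $-347$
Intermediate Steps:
$Y{\left(n \right)} = n$ ($Y{\left(n \right)} = n + 0 = n$)
$-347 - Y{\left(\left(-8\right) 0 \right)} = -347 - \left(-8\right) 0 = -347 - 0 = -347 + 0 = -347$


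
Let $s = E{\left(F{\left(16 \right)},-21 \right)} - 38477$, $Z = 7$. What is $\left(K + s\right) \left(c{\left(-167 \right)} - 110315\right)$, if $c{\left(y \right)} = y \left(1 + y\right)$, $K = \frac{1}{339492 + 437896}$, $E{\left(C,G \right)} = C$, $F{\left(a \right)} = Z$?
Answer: $\frac{2470035868438887}{777388} \approx 3.1774 \cdot 10^{9}$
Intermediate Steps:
$F{\left(a \right)} = 7$
$s = -38470$ ($s = 7 - 38477 = -38470$)
$K = \frac{1}{777388} \approx 1.2864 \cdot 10^{-6}$
$\left(K + s\right) \left(c{\left(-167 \right)} - 110315\right) = \left(\frac{1}{777388} - 38470\right) \left(- 167 \left(1 - 167\right) - 110315\right) = - \frac{29906116359 \left(\left(-167\right) \left(-166\right) - 110315\right)}{777388} = - \frac{29906116359 \left(27722 - 110315\right)}{777388} = \left(- \frac{29906116359}{777388}\right) \left(-82593\right) = \frac{2470035868438887}{777388}$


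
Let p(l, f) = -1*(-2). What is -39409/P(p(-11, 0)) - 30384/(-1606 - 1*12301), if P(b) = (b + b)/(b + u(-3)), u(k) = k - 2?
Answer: 1644304425/55628 ≈ 29559.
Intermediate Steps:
p(l, f) = 2
u(k) = -2 + k
P(b) = 2*b/(-5 + b) (P(b) = (b + b)/(b + (-2 - 3)) = (2*b)/(b - 5) = (2*b)/(-5 + b) = 2*b/(-5 + b))
-39409/P(p(-11, 0)) - 30384/(-1606 - 1*12301) = -39409/(2*2/(-5 + 2)) - 30384/(-1606 - 1*12301) = -39409/(2*2/(-3)) - 30384/(-1606 - 12301) = -39409/(2*2*(-⅓)) - 30384/(-13907) = -39409/(-4/3) - 30384*(-1/13907) = -39409*(-¾) + 30384/13907 = 118227/4 + 30384/13907 = 1644304425/55628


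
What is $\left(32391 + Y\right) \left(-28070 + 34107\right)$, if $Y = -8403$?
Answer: $144815556$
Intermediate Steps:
$\left(32391 + Y\right) \left(-28070 + 34107\right) = \left(32391 - 8403\right) \left(-28070 + 34107\right) = 23988 \cdot 6037 = 144815556$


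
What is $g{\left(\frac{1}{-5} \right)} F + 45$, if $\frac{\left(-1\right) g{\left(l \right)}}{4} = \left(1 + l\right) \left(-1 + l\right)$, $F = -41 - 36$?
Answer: $- \frac{6267}{25} \approx -250.68$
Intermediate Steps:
$F = -77$
$g{\left(l \right)} = - 4 \left(1 + l\right) \left(-1 + l\right)$
$g{\left(\frac{1}{-5} \right)} F + 45 = \left(4 - 4 \left(\frac{1}{-5}\right)^{2}\right) \left(-77\right) + 45 = \left(4 - 4 \left(- \frac{1}{5}\right)^{2}\right) \left(-77\right) + 45 = \left(4 - \frac{4}{25}\right) \left(-77\right) + 45 = \frac{96}{25} \left(-77\right) + 45 = - \frac{7392}{25} + 45 = - \frac{6267}{25}$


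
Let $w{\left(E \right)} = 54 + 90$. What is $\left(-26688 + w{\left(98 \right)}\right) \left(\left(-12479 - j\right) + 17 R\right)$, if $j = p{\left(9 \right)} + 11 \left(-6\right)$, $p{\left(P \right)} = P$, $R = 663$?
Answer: $30552144$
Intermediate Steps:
$w{\left(E \right)} = 144$
$j = -57$ ($j = 9 + 11 \left(-6\right) = 9 - 66 = -57$)
$\left(-26688 + w{\left(98 \right)}\right) \left(\left(-12479 - j\right) + 17 R\right) = \left(-26688 + 144\right) \left(\left(-12479 - -57\right) + 17 \cdot 663\right) = - 26544 \left(\left(-12479 + 57\right) + 11271\right) = - 26544 \left(-12422 + 11271\right) = \left(-26544\right) \left(-1151\right) = 30552144$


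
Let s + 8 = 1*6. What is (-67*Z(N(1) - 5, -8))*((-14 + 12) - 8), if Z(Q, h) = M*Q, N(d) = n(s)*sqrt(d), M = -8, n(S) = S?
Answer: 37520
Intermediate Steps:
s = -2 (s = -8 + 1*6 = -8 + 6 = -2)
N(d) = -2*sqrt(d)
Z(Q, h) = -8*Q
(-67*Z(N(1) - 5, -8))*((-14 + 12) - 8) = (-(-536)*(-2*sqrt(1) - 5))*((-14 + 12) - 8) = (-(-536)*(-2*1 - 5))*(-2 - 8) = -(-536)*(-2 - 5)*(-10) = -(-536)*(-7)*(-10) = -67*56*(-10) = -3752*(-10) = 37520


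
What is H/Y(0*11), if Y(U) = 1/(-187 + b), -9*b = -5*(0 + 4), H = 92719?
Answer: -154191697/9 ≈ -1.7132e+7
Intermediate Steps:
b = 20/9 (b = -(-5)*(0 + 4)/9 = -(-5)*4/9 = -1/9*(-20) = 20/9 ≈ 2.2222)
Y(U) = -9/1663 (Y(U) = 1/(-187 + 20/9) = 1/(-1663/9) = -9/1663)
H/Y(0*11) = 92719/(-9/1663) = 92719*(-1663/9) = -154191697/9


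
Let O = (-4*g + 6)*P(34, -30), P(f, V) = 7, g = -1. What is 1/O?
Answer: 1/70 ≈ 0.014286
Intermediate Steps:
O = 70 (O = (-4*(-1) + 6)*7 = (4 + 6)*7 = 10*7 = 70)
1/O = 1/70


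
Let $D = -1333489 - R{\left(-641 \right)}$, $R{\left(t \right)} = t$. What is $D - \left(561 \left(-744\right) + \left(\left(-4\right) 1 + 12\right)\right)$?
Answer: $-915472$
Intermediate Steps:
$D = -1332848$ ($D = -1333489 - -641 = -1333489 + 641 = -1332848$)
$D - \left(561 \left(-744\right) + \left(\left(-4\right) 1 + 12\right)\right) = -1332848 - \left(561 \left(-744\right) + \left(\left(-4\right) 1 + 12\right)\right) = -1332848 - \left(-417384 + \left(-4 + 12\right)\right) = -1332848 - \left(-417384 + 8\right) = -1332848 - -417376 = -1332848 + 417376 = -915472$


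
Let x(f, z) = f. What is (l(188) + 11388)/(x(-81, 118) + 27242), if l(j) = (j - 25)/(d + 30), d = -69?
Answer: 443969/1059279 ≈ 0.41912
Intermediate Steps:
l(j) = 25/39 - j/39 (l(j) = (j - 25)/(-69 + 30) = (-25 + j)/(-39) = (-25 + j)*(-1/39) = 25/39 - j/39)
(l(188) + 11388)/(x(-81, 118) + 27242) = ((25/39 - 1/39*188) + 11388)/(-81 + 27242) = ((25/39 - 188/39) + 11388)/27161 = (-163/39 + 11388)*(1/27161) = (443969/39)*(1/27161) = 443969/1059279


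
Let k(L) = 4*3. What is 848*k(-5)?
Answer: 10176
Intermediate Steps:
k(L) = 12
848*k(-5) = 848*12 = 10176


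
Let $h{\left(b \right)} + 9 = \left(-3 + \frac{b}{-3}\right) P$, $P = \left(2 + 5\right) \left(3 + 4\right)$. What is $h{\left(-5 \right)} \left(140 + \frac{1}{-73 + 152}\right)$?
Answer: $- \frac{822201}{79} \approx -10408.0$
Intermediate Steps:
$P = 49$ ($P = 7 \cdot 7 = 49$)
$h{\left(b \right)} = -156 - \frac{49 b}{3}$ ($h{\left(b \right)} = -9 + \left(-3 + \frac{b}{-3}\right) 49 = -9 + \left(-3 + b \left(- \frac{1}{3}\right)\right) 49 = -9 + \left(-3 - \frac{b}{3}\right) 49 = -9 - \left(147 + \frac{49 b}{3}\right) = -156 - \frac{49 b}{3}$)
$h{\left(-5 \right)} \left(140 + \frac{1}{-73 + 152}\right) = \left(-156 - - \frac{245}{3}\right) \left(140 + \frac{1}{-73 + 152}\right) = \left(-156 + \frac{245}{3}\right) \left(140 + \frac{1}{79}\right) = - \frac{223 \left(140 + \frac{1}{79}\right)}{3} = \left(- \frac{223}{3}\right) \frac{11061}{79} = - \frac{822201}{79}$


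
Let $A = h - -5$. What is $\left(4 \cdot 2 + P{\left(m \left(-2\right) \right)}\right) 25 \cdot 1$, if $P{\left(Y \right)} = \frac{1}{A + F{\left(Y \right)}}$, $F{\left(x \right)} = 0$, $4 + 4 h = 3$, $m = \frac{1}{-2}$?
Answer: $\frac{3900}{19} \approx 205.26$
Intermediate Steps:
$m = - \frac{1}{2} \approx -0.5$
$h = - \frac{1}{4}$ ($h = -1 + \frac{1}{4} \cdot 3 = -1 + \frac{3}{4} = - \frac{1}{4} \approx -0.25$)
$A = \frac{19}{4}$ ($A = - \frac{1}{4} - -5 = - \frac{1}{4} + 5 = \frac{19}{4} \approx 4.75$)
$P{\left(Y \right)} = \frac{4}{19}$ ($P{\left(Y \right)} = \frac{1}{\frac{19}{4} + 0} = \frac{1}{\frac{19}{4}} = \frac{4}{19}$)
$\left(4 \cdot 2 + P{\left(m \left(-2\right) \right)}\right) 25 \cdot 1 = \left(4 \cdot 2 + \frac{4}{19}\right) 25 \cdot 1 = \left(8 + \frac{4}{19}\right) 25 \cdot 1 = \frac{156}{19} \cdot 25 \cdot 1 = \frac{3900}{19} \cdot 1 = \frac{3900}{19}$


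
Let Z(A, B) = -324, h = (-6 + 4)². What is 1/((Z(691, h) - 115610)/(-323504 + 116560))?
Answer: 103472/57967 ≈ 1.7850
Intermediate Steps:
h = 4 (h = (-2)² = 4)
1/((Z(691, h) - 115610)/(-323504 + 116560)) = 1/((-324 - 115610)/(-323504 + 116560)) = 1/(-115934/(-206944)) = 1/(-115934*(-1/206944)) = 1/(57967/103472) = 103472/57967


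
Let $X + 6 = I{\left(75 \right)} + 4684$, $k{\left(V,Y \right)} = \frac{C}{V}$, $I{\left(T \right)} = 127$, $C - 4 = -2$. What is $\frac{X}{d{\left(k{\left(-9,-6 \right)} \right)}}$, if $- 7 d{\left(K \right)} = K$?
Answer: $\frac{302715}{2} \approx 1.5136 \cdot 10^{5}$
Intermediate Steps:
$C = 2$ ($C = 4 - 2 = 2$)
$k{\left(V,Y \right)} = \frac{2}{V}$
$d{\left(K \right)} = - \frac{K}{7}$
$X = 4805$ ($X = -6 + \left(127 + 4684\right) = -6 + 4811 = 4805$)
$\frac{X}{d{\left(k{\left(-9,-6 \right)} \right)}} = \frac{4805}{\left(- \frac{1}{7}\right) \frac{2}{-9}} = \frac{4805}{\left(- \frac{1}{7}\right) 2 \left(- \frac{1}{9}\right)} = \frac{4805}{\left(- \frac{1}{7}\right) \left(- \frac{2}{9}\right)} = \frac{4805}{\frac{2}{63}} = 4805 \cdot \frac{63}{2} = \frac{302715}{2}$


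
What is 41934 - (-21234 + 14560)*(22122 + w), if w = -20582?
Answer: 10319894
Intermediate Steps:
41934 - (-21234 + 14560)*(22122 + w) = 41934 - (-21234 + 14560)*(22122 - 20582) = 41934 - (-6674)*1540 = 41934 - 1*(-10277960) = 41934 + 10277960 = 10319894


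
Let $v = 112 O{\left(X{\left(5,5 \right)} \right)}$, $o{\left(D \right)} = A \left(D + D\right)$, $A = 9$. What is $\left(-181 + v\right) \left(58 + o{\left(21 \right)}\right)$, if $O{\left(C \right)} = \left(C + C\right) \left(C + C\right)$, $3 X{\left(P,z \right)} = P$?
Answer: $\frac{4172956}{9} \approx 4.6366 \cdot 10^{5}$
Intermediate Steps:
$X{\left(P,z \right)} = \frac{P}{3}$
$O{\left(C \right)} = 4 C^{2}$ ($O{\left(C \right)} = 2 C 2 C = 4 C^{2}$)
$o{\left(D \right)} = 18 D$ ($o{\left(D \right)} = 9 \left(D + D\right) = 9 \cdot 2 D = 18 D$)
$v = \frac{11200}{9}$ ($v = 112 \cdot 4 \left(\frac{1}{3} \cdot 5\right)^{2} = 112 \cdot 4 \left(\frac{5}{3}\right)^{2} = 112 \cdot 4 \cdot \frac{25}{9} = 112 \cdot \frac{100}{9} = \frac{11200}{9} \approx 1244.4$)
$\left(-181 + v\right) \left(58 + o{\left(21 \right)}\right) = \left(-181 + \frac{11200}{9}\right) \left(58 + 18 \cdot 21\right) = \frac{9571 \left(58 + 378\right)}{9} = \frac{9571}{9} \cdot 436 = \frac{4172956}{9}$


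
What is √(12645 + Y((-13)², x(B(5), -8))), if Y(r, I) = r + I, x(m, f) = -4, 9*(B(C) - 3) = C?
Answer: √12810 ≈ 113.18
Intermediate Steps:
B(C) = 3 + C/9
Y(r, I) = I + r
√(12645 + Y((-13)², x(B(5), -8))) = √(12645 + (-4 + (-13)²)) = √(12645 + (-4 + 169)) = √(12645 + 165) = √12810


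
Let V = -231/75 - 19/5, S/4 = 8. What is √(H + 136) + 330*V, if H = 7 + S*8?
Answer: -11352/5 + √399 ≈ -2250.4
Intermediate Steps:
S = 32 (S = 4*8 = 32)
H = 263 (H = 7 + 32*8 = 7 + 256 = 263)
V = -172/25 (V = -231*1/75 - 19*⅕ = -77/25 - 19/5 = -172/25 ≈ -6.8800)
√(H + 136) + 330*V = √(263 + 136) + 330*(-172/25) = √399 - 11352/5 = -11352/5 + √399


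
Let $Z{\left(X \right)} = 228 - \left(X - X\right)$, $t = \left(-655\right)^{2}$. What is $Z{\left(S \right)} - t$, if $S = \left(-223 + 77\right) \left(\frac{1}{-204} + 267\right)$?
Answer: $-428797$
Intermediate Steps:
$t = 429025$
$S = - \frac{3976091}{102}$ ($S = - 146 \left(- \frac{1}{204} + 267\right) = \left(-146\right) \frac{54467}{204} = - \frac{3976091}{102} \approx -38981.0$)
$Z{\left(X \right)} = 228$ ($Z{\left(X \right)} = 228 - 0 = 228 + 0 = 228$)
$Z{\left(S \right)} - t = 228 - 429025 = -428797$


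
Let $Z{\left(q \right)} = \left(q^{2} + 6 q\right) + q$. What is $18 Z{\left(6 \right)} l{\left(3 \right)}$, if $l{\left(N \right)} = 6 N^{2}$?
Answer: $75816$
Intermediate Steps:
$Z{\left(q \right)} = q^{2} + 7 q$
$18 Z{\left(6 \right)} l{\left(3 \right)} = 18 \cdot 6 \left(7 + 6\right) 6 \cdot 3^{2} = 18 \cdot 6 \cdot 13 \cdot 6 \cdot 9 = 18 \cdot 78 \cdot 54 = 1404 \cdot 54 = 75816$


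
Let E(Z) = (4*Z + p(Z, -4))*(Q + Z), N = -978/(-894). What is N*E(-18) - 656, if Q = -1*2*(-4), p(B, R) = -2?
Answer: 22876/149 ≈ 153.53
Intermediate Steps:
N = 163/149 (N = -978*(-1/894) = 163/149 ≈ 1.0940)
Q = 8 (Q = -2*(-4) = 8)
E(Z) = (-2 + 4*Z)*(8 + Z) (E(Z) = (4*Z - 2)*(8 + Z) = (-2 + 4*Z)*(8 + Z))
N*E(-18) - 656 = 163*(-16 + 4*(-18)**2 + 30*(-18))/149 - 656 = 163*(-16 + 4*324 - 540)/149 - 656 = 163*(-16 + 1296 - 540)/149 - 656 = (163/149)*740 - 656 = 120620/149 - 656 = 22876/149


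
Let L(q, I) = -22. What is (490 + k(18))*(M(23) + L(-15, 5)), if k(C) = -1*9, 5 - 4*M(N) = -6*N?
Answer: 26455/4 ≈ 6613.8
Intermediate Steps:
M(N) = 5/4 + 3*N/2 (M(N) = 5/4 - (-3)*N/2 = 5/4 + 3*N/2)
k(C) = -9
(490 + k(18))*(M(23) + L(-15, 5)) = (490 - 9)*((5/4 + (3/2)*23) - 22) = 481*((5/4 + 69/2) - 22) = 481*(143/4 - 22) = 481*(55/4) = 26455/4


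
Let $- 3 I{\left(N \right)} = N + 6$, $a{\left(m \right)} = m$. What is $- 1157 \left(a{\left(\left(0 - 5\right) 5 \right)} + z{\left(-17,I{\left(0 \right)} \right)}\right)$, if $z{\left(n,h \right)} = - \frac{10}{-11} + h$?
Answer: $\frac{332059}{11} \approx 30187.0$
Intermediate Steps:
$I{\left(N \right)} = -2 - \frac{N}{3}$ ($I{\left(N \right)} = - \frac{N + 6}{3} = - \frac{6 + N}{3} = -2 - \frac{N}{3}$)
$z{\left(n,h \right)} = \frac{10}{11} + h$ ($z{\left(n,h \right)} = \left(-10\right) \left(- \frac{1}{11}\right) + h = \frac{10}{11} + h$)
$- 1157 \left(a{\left(\left(0 - 5\right) 5 \right)} + z{\left(-17,I{\left(0 \right)} \right)}\right) = - 1157 \left(\left(0 - 5\right) 5 + \left(\frac{10}{11} - 2\right)\right) = - 1157 \left(\left(-5\right) 5 + \left(\frac{10}{11} + \left(-2 + 0\right)\right)\right) = - 1157 \left(-25 + \left(\frac{10}{11} - 2\right)\right) = - 1157 \left(-25 - \frac{12}{11}\right) = \left(-1157\right) \left(- \frac{287}{11}\right) = \frac{332059}{11}$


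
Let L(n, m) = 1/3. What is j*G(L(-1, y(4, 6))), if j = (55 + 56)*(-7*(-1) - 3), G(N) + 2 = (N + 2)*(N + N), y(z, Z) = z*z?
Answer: -592/3 ≈ -197.33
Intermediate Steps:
y(z, Z) = z**2
L(n, m) = 1/3
G(N) = -2 + 2*N*(2 + N) (G(N) = -2 + (N + 2)*(N + N) = -2 + (2 + N)*(2*N) = -2 + 2*N*(2 + N))
j = 444 (j = 111*(7 - 3) = 111*4 = 444)
j*G(L(-1, y(4, 6))) = 444*(-2 + 2*(1/3)**2 + 4*(1/3)) = 444*(-2 + 2*(1/9) + 4/3) = 444*(-2 + 2/9 + 4/3) = 444*(-4/9) = -592/3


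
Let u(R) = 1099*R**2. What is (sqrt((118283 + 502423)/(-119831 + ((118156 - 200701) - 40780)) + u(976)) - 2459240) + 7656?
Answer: -2451584 + sqrt(1719352034551660998)/40526 ≈ -2.4192e+6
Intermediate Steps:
(sqrt((118283 + 502423)/(-119831 + ((118156 - 200701) - 40780)) + u(976)) - 2459240) + 7656 = (sqrt((118283 + 502423)/(-119831 + ((118156 - 200701) - 40780)) + 1099*976**2) - 2459240) + 7656 = (sqrt(620706/(-119831 + (-82545 - 40780)) + 1099*952576) - 2459240) + 7656 = (sqrt(620706/(-119831 - 123325) + 1046881024) - 2459240) + 7656 = (sqrt(620706/(-243156) + 1046881024) - 2459240) + 7656 = (sqrt(620706*(-1/243156) + 1046881024) - 2459240) + 7656 = (sqrt(-103451/40526 + 1046881024) - 2459240) + 7656 = (sqrt(42425900275173/40526) - 2459240) + 7656 = (sqrt(1719352034551660998)/40526 - 2459240) + 7656 = (-2459240 + sqrt(1719352034551660998)/40526) + 7656 = -2451584 + sqrt(1719352034551660998)/40526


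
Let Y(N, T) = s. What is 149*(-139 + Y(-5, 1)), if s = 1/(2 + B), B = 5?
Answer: -144828/7 ≈ -20690.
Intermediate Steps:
s = ⅐ (s = 1/(2 + 5) = 1/7 = ⅐ ≈ 0.14286)
Y(N, T) = ⅐
149*(-139 + Y(-5, 1)) = 149*(-139 + ⅐) = 149*(-972/7) = -144828/7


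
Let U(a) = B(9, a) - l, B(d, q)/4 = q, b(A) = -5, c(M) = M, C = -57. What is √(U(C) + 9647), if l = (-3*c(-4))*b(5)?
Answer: √9479 ≈ 97.360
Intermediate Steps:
l = -60 (l = -3*(-4)*(-5) = 12*(-5) = -60)
B(d, q) = 4*q
U(a) = 60 + 4*a (U(a) = 4*a - 1*(-60) = 4*a + 60 = 60 + 4*a)
√(U(C) + 9647) = √((60 + 4*(-57)) + 9647) = √((60 - 228) + 9647) = √(-168 + 9647) = √9479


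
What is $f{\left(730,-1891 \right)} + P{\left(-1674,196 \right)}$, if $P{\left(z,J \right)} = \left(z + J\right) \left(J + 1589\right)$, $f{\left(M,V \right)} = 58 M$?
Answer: $-2595890$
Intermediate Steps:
$P{\left(z,J \right)} = \left(1589 + J\right) \left(J + z\right)$ ($P{\left(z,J \right)} = \left(J + z\right) \left(1589 + J\right) = \left(1589 + J\right) \left(J + z\right)$)
$f{\left(730,-1891 \right)} + P{\left(-1674,196 \right)} = 58 \cdot 730 + \left(196^{2} + 1589 \cdot 196 + 1589 \left(-1674\right) + 196 \left(-1674\right)\right) = 42340 + \left(38416 + 311444 - 2659986 - 328104\right) = 42340 - 2638230 = -2595890$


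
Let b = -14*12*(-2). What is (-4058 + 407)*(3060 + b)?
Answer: -12398796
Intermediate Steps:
b = 336 (b = -168*(-2) = 336)
(-4058 + 407)*(3060 + b) = (-4058 + 407)*(3060 + 336) = -3651*3396 = -12398796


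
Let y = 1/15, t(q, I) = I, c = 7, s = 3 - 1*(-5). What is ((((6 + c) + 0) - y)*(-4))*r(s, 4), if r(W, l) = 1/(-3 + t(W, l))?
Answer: -776/15 ≈ -51.733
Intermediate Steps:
s = 8 (s = 3 + 5 = 8)
y = 1/15 ≈ 0.066667
r(W, l) = 1/(-3 + l)
((((6 + c) + 0) - y)*(-4))*r(s, 4) = ((((6 + 7) + 0) - 1*1/15)*(-4))/(-3 + 4) = (((13 + 0) - 1/15)*(-4))/1 = ((13 - 1/15)*(-4))*1 = ((194/15)*(-4))*1 = -776/15*1 = -776/15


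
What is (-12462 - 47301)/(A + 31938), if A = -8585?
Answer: -5433/2123 ≈ -2.5591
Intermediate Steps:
(-12462 - 47301)/(A + 31938) = (-12462 - 47301)/(-8585 + 31938) = -59763/23353 = -59763*1/23353 = -5433/2123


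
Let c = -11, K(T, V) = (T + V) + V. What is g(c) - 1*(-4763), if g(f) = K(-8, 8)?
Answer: 4771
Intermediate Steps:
K(T, V) = T + 2*V
g(f) = 8 (g(f) = -8 + 2*8 = -8 + 16 = 8)
g(c) - 1*(-4763) = 8 - 1*(-4763) = 8 + 4763 = 4771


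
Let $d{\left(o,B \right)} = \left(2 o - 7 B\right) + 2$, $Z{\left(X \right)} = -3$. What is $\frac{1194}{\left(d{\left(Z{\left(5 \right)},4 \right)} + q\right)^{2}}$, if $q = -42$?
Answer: $\frac{597}{2738} \approx 0.21804$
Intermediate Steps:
$d{\left(o,B \right)} = 2 - 7 B + 2 o$ ($d{\left(o,B \right)} = \left(- 7 B + 2 o\right) + 2 = 2 - 7 B + 2 o$)
$\frac{1194}{\left(d{\left(Z{\left(5 \right)},4 \right)} + q\right)^{2}} = \frac{1194}{\left(\left(2 - 28 + 2 \left(-3\right)\right) - 42\right)^{2}} = \frac{1194}{\left(\left(2 - 28 - 6\right) - 42\right)^{2}} = \frac{1194}{\left(-32 - 42\right)^{2}} = \frac{1194}{\left(-74\right)^{2}} = \frac{1194}{5476} = 1194 \cdot \frac{1}{5476} = \frac{597}{2738}$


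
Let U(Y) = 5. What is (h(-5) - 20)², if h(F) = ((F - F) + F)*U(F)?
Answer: 2025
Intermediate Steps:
h(F) = 5*F (h(F) = ((F - F) + F)*5 = (0 + F)*5 = F*5 = 5*F)
(h(-5) - 20)² = (5*(-5) - 20)² = (-25 - 20)² = (-45)² = 2025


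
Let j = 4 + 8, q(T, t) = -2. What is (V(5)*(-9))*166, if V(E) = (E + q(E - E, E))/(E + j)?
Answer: -4482/17 ≈ -263.65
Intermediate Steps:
j = 12
V(E) = (-2 + E)/(12 + E) (V(E) = (E - 2)/(E + 12) = (-2 + E)/(12 + E))
(V(5)*(-9))*166 = (((-2 + 5)/(12 + 5))*(-9))*166 = ((3/17)*(-9))*166 = -27/17*166 = -4482/17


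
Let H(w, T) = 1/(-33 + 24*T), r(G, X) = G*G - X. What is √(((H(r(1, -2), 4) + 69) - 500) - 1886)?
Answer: I*√1021790/21 ≈ 48.135*I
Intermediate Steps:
r(G, X) = G² - X
√(((H(r(1, -2), 4) + 69) - 500) - 1886) = √(((1/(3*(-11 + 8*4)) + 69) - 500) - 1886) = √(((1/(3*(-11 + 32)) + 69) - 500) - 1886) = √((((⅓)/21 + 69) - 500) - 1886) = √((((⅓)*(1/21) + 69) - 500) - 1886) = √(((1/63 + 69) - 500) - 1886) = √((4348/63 - 500) - 1886) = √(-27152/63 - 1886) = √(-145970/63) = I*√1021790/21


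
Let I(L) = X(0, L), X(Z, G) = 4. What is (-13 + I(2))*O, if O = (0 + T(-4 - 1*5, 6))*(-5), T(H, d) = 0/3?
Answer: 0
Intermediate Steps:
T(H, d) = 0 (T(H, d) = 0*(1/3) = 0)
I(L) = 4
O = 0 (O = (0 + 0)*(-5) = 0*(-5) = 0)
(-13 + I(2))*O = (-13 + 4)*0 = -9*0 = 0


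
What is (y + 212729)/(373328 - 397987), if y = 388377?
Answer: -601106/24659 ≈ -24.377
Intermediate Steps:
(y + 212729)/(373328 - 397987) = (388377 + 212729)/(373328 - 397987) = 601106/(-24659) = 601106*(-1/24659) = -601106/24659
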